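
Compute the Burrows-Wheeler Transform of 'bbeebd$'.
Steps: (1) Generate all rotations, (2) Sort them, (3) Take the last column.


Rotations (sorted):
  0: $bbeebd -> last char: d
  1: bbeebd$ -> last char: $
  2: bd$bbee -> last char: e
  3: beebd$b -> last char: b
  4: d$bbeeb -> last char: b
  5: ebd$bbe -> last char: e
  6: eebd$bb -> last char: b


BWT = d$ebbeb


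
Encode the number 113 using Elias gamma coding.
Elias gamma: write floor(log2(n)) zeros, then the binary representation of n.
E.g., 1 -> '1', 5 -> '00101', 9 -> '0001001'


num_bits = floor(log2(113)) + 1 = 7
leading_zeros = num_bits - 1 = 6
binary(113) = 1110001

Elias gamma(113) = '000000' + '1110001' = 0000001110001 (13 bits)


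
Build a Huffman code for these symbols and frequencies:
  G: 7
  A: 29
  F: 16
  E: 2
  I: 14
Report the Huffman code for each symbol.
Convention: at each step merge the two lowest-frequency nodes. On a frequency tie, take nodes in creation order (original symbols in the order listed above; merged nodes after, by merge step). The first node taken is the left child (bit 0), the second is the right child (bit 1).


Huffman tree construction:
Step 1: Merge E(2) + G(7) = 9
Step 2: Merge (E+G)(9) + I(14) = 23
Step 3: Merge F(16) + ((E+G)+I)(23) = 39
Step 4: Merge A(29) + (F+((E+G)+I))(39) = 68
Read each symbol's code off the tree from the root (left child = 0, right child = 1).

Codes:
  G: 1101 (length 4)
  A: 0 (length 1)
  F: 10 (length 2)
  E: 1100 (length 4)
  I: 111 (length 3)
Average code length: 139/68 = 2.0441 bits/symbol


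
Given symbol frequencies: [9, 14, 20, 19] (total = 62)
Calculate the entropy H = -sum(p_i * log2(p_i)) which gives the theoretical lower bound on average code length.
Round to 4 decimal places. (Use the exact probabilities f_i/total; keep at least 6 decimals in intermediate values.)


Per-symbol terms -p_i * log2(p_i) with p_i = f_i/62:
  p = 9/62 = 0.145161: log2(p) = -2.784271, -p*log2(p) = 0.404168
  p = 14/62 = 0.225806: log2(p) = -2.146841, -p*log2(p) = 0.484771
  p = 20/62 = 0.322581: log2(p) = -1.632268, -p*log2(p) = 0.526538
  p = 19/62 = 0.306452: log2(p) = -1.706269, -p*log2(p) = 0.522889
H = 0.404168 + 0.484771 + 0.526538 + 0.522889 = 1.938366

H = 1.9384 bits/symbol


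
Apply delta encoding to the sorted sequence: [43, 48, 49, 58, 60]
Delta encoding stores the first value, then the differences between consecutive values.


First value: 43
Deltas:
  48 - 43 = 5
  49 - 48 = 1
  58 - 49 = 9
  60 - 58 = 2


Delta encoded: [43, 5, 1, 9, 2]


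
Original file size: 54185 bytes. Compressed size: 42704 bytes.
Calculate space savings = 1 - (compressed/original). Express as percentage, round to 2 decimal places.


ratio = compressed/original = 42704/54185 = 0.788115
savings = 1 - ratio = 1 - 0.788115 = 0.211885
as a percentage: 0.211885 * 100 = 21.19%

Space savings = 1 - 42704/54185 = 21.19%


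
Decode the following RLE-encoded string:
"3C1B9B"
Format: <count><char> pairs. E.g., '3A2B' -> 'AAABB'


Expanding each <count><char> pair:
  3C -> 'CCC'
  1B -> 'B'
  9B -> 'BBBBBBBBB'

Decoded = CCCBBBBBBBBBB


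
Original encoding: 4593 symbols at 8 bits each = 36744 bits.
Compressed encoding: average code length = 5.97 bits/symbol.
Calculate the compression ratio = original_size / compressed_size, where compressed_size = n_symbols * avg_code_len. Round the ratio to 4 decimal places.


original_size = n_symbols * orig_bits = 4593 * 8 = 36744 bits
compressed_size = n_symbols * avg_code_len = 4593 * 5.97 = 27420.21 bits
ratio = original_size / compressed_size = 36744 / 27420.21 = 1.34

Compression ratio = 1.34


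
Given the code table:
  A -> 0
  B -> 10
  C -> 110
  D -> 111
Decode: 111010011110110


Decoding:
111 -> D
0 -> A
10 -> B
0 -> A
111 -> D
10 -> B
110 -> C


Result: DABADBC


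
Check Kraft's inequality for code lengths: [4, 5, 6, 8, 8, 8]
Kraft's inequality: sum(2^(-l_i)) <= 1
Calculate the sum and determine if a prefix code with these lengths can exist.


Sum = 2^(-4) + 2^(-5) + 2^(-6) + 2^(-8) + 2^(-8) + 2^(-8)
    = 0.0625 + 0.03125 + 0.015625 + 0.00390625 + 0.00390625 + 0.00390625
    = 31/256 = 0.12109375
Since 0.12109375 <= 1, Kraft's inequality IS satisfied.
A prefix code with these lengths CAN exist.

Kraft sum = 0.12109375. Satisfied.


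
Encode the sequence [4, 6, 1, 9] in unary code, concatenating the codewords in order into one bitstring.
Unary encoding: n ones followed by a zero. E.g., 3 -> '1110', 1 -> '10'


Encode each number as n ones followed by a terminating 0:
  4 -> 11110 (5 bits)
  6 -> 1111110 (7 bits)
  1 -> 10 (2 bits)
  9 -> 1111111110 (10 bits)
Total length = 5 + 7 + 2 + 10 = 24 bits.

Unary([4, 6, 1, 9]) = 111101111110101111111110 (24 bits)


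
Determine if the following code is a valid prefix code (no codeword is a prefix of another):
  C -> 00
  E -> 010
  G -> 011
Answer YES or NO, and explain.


Checking each pair (does one codeword prefix another?):
  C='00' vs E='010': no prefix
  C='00' vs G='011': no prefix
  E='010' vs C='00': no prefix
  E='010' vs G='011': no prefix
  G='011' vs C='00': no prefix
  G='011' vs E='010': no prefix
No violation found over all pairs.

YES -- this is a valid prefix code. No codeword is a prefix of any other codeword.


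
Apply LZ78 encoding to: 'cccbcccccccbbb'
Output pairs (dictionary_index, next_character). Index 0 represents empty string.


LZ78 encoding steps:
Dictionary: {0: ''}
Step 1: w='' (idx 0), next='c' -> output (0, 'c'), add 'c' as idx 1
Step 2: w='c' (idx 1), next='c' -> output (1, 'c'), add 'cc' as idx 2
Step 3: w='' (idx 0), next='b' -> output (0, 'b'), add 'b' as idx 3
Step 4: w='cc' (idx 2), next='c' -> output (2, 'c'), add 'ccc' as idx 4
Step 5: w='ccc' (idx 4), next='c' -> output (4, 'c'), add 'cccc' as idx 5
Step 6: w='b' (idx 3), next='b' -> output (3, 'b'), add 'bb' as idx 6
Step 7: w='b' (idx 3), end of input -> output (3, '')


Encoded: [(0, 'c'), (1, 'c'), (0, 'b'), (2, 'c'), (4, 'c'), (3, 'b'), (3, '')]


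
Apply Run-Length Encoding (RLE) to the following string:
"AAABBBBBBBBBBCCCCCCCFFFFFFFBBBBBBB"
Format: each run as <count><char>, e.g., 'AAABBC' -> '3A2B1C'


Scanning runs left to right:
  i=0: run of 'A' x 3 -> '3A'
  i=3: run of 'B' x 10 -> '10B'
  i=13: run of 'C' x 7 -> '7C'
  i=20: run of 'F' x 7 -> '7F'
  i=27: run of 'B' x 7 -> '7B'

RLE = 3A10B7C7F7B


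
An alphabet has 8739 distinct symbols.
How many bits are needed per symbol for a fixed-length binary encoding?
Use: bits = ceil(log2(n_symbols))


log2(8739) = 13.0933
Bracket: 2^13 = 8192 < 8739 <= 2^14 = 16384
So ceil(log2(8739)) = 14

bits = ceil(log2(8739)) = ceil(13.0933) = 14 bits


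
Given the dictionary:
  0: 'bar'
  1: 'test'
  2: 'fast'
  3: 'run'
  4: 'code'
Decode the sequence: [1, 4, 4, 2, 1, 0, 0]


Look up each index in the dictionary:
  1 -> 'test'
  4 -> 'code'
  4 -> 'code'
  2 -> 'fast'
  1 -> 'test'
  0 -> 'bar'
  0 -> 'bar'

Decoded: "test code code fast test bar bar"


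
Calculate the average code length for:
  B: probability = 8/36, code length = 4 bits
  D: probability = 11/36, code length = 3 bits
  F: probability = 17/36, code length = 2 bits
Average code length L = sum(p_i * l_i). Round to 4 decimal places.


Weighted contributions p_i * l_i:
  B: (8/36) * 4 = 32/36
  D: (11/36) * 3 = 33/36
  F: (17/36) * 2 = 34/36
Sum = (32 + 33 + 34)/36 = 99/36

L = 99/36 = 2.7500 bits/symbol


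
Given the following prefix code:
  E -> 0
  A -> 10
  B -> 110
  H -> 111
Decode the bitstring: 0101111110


Decoding step by step:
Bits 0 -> E
Bits 10 -> A
Bits 111 -> H
Bits 111 -> H
Bits 0 -> E


Decoded message: EAHHE


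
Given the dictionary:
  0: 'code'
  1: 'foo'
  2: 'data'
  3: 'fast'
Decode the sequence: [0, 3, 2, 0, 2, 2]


Look up each index in the dictionary:
  0 -> 'code'
  3 -> 'fast'
  2 -> 'data'
  0 -> 'code'
  2 -> 'data'
  2 -> 'data'

Decoded: "code fast data code data data"


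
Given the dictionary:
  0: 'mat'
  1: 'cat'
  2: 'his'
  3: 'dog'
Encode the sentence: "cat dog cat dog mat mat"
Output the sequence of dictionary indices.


Look up each word in the dictionary:
  'cat' -> 1
  'dog' -> 3
  'cat' -> 1
  'dog' -> 3
  'mat' -> 0
  'mat' -> 0

Encoded: [1, 3, 1, 3, 0, 0]


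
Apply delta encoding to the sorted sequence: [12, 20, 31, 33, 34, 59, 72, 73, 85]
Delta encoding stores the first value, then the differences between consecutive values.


First value: 12
Deltas:
  20 - 12 = 8
  31 - 20 = 11
  33 - 31 = 2
  34 - 33 = 1
  59 - 34 = 25
  72 - 59 = 13
  73 - 72 = 1
  85 - 73 = 12


Delta encoded: [12, 8, 11, 2, 1, 25, 13, 1, 12]


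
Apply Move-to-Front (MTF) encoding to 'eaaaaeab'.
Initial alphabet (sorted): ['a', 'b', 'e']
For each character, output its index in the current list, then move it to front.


MTF encoding:
'e': index 2 in ['a', 'b', 'e'] -> ['e', 'a', 'b']
'a': index 1 in ['e', 'a', 'b'] -> ['a', 'e', 'b']
'a': index 0 in ['a', 'e', 'b'] -> ['a', 'e', 'b']
'a': index 0 in ['a', 'e', 'b'] -> ['a', 'e', 'b']
'a': index 0 in ['a', 'e', 'b'] -> ['a', 'e', 'b']
'e': index 1 in ['a', 'e', 'b'] -> ['e', 'a', 'b']
'a': index 1 in ['e', 'a', 'b'] -> ['a', 'e', 'b']
'b': index 2 in ['a', 'e', 'b'] -> ['b', 'a', 'e']


Output: [2, 1, 0, 0, 0, 1, 1, 2]


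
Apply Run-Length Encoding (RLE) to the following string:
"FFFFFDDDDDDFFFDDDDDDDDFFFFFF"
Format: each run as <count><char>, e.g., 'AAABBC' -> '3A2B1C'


Scanning runs left to right:
  i=0: run of 'F' x 5 -> '5F'
  i=5: run of 'D' x 6 -> '6D'
  i=11: run of 'F' x 3 -> '3F'
  i=14: run of 'D' x 8 -> '8D'
  i=22: run of 'F' x 6 -> '6F'

RLE = 5F6D3F8D6F


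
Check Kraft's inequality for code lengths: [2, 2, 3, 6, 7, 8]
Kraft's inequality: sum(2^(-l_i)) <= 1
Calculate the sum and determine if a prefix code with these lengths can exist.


Sum = 2^(-2) + 2^(-2) + 2^(-3) + 2^(-6) + 2^(-7) + 2^(-8)
    = 0.25 + 0.25 + 0.125 + 0.015625 + 0.0078125 + 0.00390625
    = 167/256 = 0.65234375
Since 0.65234375 <= 1, Kraft's inequality IS satisfied.
A prefix code with these lengths CAN exist.

Kraft sum = 0.65234375. Satisfied.


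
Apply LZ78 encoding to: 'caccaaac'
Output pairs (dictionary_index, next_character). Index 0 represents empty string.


LZ78 encoding steps:
Dictionary: {0: ''}
Step 1: w='' (idx 0), next='c' -> output (0, 'c'), add 'c' as idx 1
Step 2: w='' (idx 0), next='a' -> output (0, 'a'), add 'a' as idx 2
Step 3: w='c' (idx 1), next='c' -> output (1, 'c'), add 'cc' as idx 3
Step 4: w='a' (idx 2), next='a' -> output (2, 'a'), add 'aa' as idx 4
Step 5: w='a' (idx 2), next='c' -> output (2, 'c'), add 'ac' as idx 5


Encoded: [(0, 'c'), (0, 'a'), (1, 'c'), (2, 'a'), (2, 'c')]


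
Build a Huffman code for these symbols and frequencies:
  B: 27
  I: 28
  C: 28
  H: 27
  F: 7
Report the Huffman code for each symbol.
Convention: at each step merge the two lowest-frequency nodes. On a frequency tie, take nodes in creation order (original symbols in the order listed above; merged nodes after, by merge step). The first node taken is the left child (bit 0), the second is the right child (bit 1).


Huffman tree construction:
Step 1: Merge F(7) + B(27) = 34
Step 2: Merge H(27) + I(28) = 55
Step 3: Merge C(28) + (F+B)(34) = 62
Step 4: Merge (H+I)(55) + (C+(F+B))(62) = 117
Read each symbol's code off the tree from the root (left child = 0, right child = 1).

Codes:
  B: 111 (length 3)
  I: 01 (length 2)
  C: 10 (length 2)
  H: 00 (length 2)
  F: 110 (length 3)
Average code length: 268/117 = 2.2906 bits/symbol


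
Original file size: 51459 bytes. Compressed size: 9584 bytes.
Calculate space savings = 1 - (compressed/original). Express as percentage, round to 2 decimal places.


ratio = compressed/original = 9584/51459 = 0.186245
savings = 1 - ratio = 1 - 0.186245 = 0.813755
as a percentage: 0.813755 * 100 = 81.38%

Space savings = 1 - 9584/51459 = 81.38%


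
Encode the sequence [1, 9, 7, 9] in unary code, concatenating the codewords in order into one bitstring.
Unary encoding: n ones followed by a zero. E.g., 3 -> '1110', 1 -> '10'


Encode each number as n ones followed by a terminating 0:
  1 -> 10 (2 bits)
  9 -> 1111111110 (10 bits)
  7 -> 11111110 (8 bits)
  9 -> 1111111110 (10 bits)
Total length = 2 + 10 + 8 + 10 = 30 bits.

Unary([1, 9, 7, 9]) = 101111111110111111101111111110 (30 bits)


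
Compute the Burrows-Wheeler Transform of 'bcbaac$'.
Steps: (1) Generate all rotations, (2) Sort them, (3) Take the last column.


Rotations (sorted):
  0: $bcbaac -> last char: c
  1: aac$bcb -> last char: b
  2: ac$bcba -> last char: a
  3: baac$bc -> last char: c
  4: bcbaac$ -> last char: $
  5: c$bcbaa -> last char: a
  6: cbaac$b -> last char: b


BWT = cbac$ab


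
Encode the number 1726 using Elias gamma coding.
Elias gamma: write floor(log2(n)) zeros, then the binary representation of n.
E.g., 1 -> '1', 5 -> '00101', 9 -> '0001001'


num_bits = floor(log2(1726)) + 1 = 11
leading_zeros = num_bits - 1 = 10
binary(1726) = 11010111110

Elias gamma(1726) = '0000000000' + '11010111110' = 000000000011010111110 (21 bits)


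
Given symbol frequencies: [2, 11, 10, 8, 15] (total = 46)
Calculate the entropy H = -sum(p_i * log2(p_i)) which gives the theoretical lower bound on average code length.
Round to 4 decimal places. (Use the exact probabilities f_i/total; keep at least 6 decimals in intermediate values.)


Per-symbol terms -p_i * log2(p_i) with p_i = f_i/46:
  p = 2/46 = 0.043478: log2(p) = -4.523562, -p*log2(p) = 0.196677
  p = 11/46 = 0.239130: log2(p) = -2.064130, -p*log2(p) = 0.493596
  p = 10/46 = 0.217391: log2(p) = -2.201634, -p*log2(p) = 0.478616
  p = 8/46 = 0.173913: log2(p) = -2.523562, -p*log2(p) = 0.438880
  p = 15/46 = 0.326087: log2(p) = -1.616671, -p*log2(p) = 0.527175
H = 0.196677 + 0.493596 + 0.478616 + 0.438880 + 0.527175 = 2.134944

H = 2.1349 bits/symbol


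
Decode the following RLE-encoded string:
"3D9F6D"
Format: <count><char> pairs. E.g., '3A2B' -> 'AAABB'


Expanding each <count><char> pair:
  3D -> 'DDD'
  9F -> 'FFFFFFFFF'
  6D -> 'DDDDDD'

Decoded = DDDFFFFFFFFFDDDDDD


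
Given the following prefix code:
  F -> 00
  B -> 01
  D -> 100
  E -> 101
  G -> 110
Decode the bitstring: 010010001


Decoding step by step:
Bits 01 -> B
Bits 00 -> F
Bits 100 -> D
Bits 01 -> B


Decoded message: BFDB


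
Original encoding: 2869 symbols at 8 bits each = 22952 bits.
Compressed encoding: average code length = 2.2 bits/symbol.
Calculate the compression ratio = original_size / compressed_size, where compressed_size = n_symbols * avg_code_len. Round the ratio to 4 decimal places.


original_size = n_symbols * orig_bits = 2869 * 8 = 22952 bits
compressed_size = n_symbols * avg_code_len = 2869 * 2.2 = 6311.8 bits
ratio = original_size / compressed_size = 22952 / 6311.8 = 3.6364

Compression ratio = 3.6364


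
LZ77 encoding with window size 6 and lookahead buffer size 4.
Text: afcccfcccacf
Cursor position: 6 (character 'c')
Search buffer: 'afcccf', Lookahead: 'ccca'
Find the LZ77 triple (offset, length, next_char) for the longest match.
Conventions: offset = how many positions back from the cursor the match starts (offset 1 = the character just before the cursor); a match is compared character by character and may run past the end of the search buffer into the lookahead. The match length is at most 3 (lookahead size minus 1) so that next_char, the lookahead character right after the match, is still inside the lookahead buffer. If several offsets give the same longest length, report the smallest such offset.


Try each offset into the search buffer:
  offset=1 (pos 5, char 'f'): match length 0
  offset=2 (pos 4, char 'c'): match length 1
  offset=3 (pos 3, char 'c'): match length 2
  offset=4 (pos 2, char 'c'): match length 3
  offset=5 (pos 1, char 'f'): match length 0
  offset=6 (pos 0, char 'a'): match length 0
Longest match has length 3 at offset 4.
next_char = character at position 6 + 3 = 9 -> 'a'

Best match: offset=4, length=3 (matching 'ccc' starting at position 2)
LZ77 triple: (4, 3, 'a')


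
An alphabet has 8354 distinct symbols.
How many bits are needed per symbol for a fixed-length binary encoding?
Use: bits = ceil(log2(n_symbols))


log2(8354) = 13.0283
Bracket: 2^13 = 8192 < 8354 <= 2^14 = 16384
So ceil(log2(8354)) = 14

bits = ceil(log2(8354)) = ceil(13.0283) = 14 bits


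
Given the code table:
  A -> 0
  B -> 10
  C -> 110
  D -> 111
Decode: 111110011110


Decoding:
111 -> D
110 -> C
0 -> A
111 -> D
10 -> B


Result: DCADB


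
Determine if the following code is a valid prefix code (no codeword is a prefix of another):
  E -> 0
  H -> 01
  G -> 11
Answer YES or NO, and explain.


Checking each pair (does one codeword prefix another?):
  E='0' vs H='01': prefix -- VIOLATION

NO -- this is NOT a valid prefix code. E (0) is a prefix of H (01).


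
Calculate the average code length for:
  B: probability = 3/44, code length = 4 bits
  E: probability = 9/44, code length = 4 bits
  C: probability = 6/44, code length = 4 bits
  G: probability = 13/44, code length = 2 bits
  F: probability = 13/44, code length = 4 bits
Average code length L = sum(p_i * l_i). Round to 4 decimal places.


Weighted contributions p_i * l_i:
  B: (3/44) * 4 = 12/44
  E: (9/44) * 4 = 36/44
  C: (6/44) * 4 = 24/44
  G: (13/44) * 2 = 26/44
  F: (13/44) * 4 = 52/44
Sum = (12 + 36 + 24 + 26 + 52)/44 = 150/44

L = 150/44 = 3.4091 bits/symbol


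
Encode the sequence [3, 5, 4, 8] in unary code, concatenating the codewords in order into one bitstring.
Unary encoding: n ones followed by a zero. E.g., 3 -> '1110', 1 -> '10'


Encode each number as n ones followed by a terminating 0:
  3 -> 1110 (4 bits)
  5 -> 111110 (6 bits)
  4 -> 11110 (5 bits)
  8 -> 111111110 (9 bits)
Total length = 4 + 6 + 5 + 9 = 24 bits.

Unary([3, 5, 4, 8]) = 111011111011110111111110 (24 bits)


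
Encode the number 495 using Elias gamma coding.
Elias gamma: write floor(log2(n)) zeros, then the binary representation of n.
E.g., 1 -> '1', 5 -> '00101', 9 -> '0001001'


num_bits = floor(log2(495)) + 1 = 9
leading_zeros = num_bits - 1 = 8
binary(495) = 111101111

Elias gamma(495) = '00000000' + '111101111' = 00000000111101111 (17 bits)


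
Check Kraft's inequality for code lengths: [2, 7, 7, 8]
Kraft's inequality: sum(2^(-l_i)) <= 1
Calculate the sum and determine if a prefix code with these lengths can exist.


Sum = 2^(-2) + 2^(-7) + 2^(-7) + 2^(-8)
    = 0.25 + 0.0078125 + 0.0078125 + 0.00390625
    = 69/256 = 0.26953125
Since 0.26953125 <= 1, Kraft's inequality IS satisfied.
A prefix code with these lengths CAN exist.

Kraft sum = 0.26953125. Satisfied.


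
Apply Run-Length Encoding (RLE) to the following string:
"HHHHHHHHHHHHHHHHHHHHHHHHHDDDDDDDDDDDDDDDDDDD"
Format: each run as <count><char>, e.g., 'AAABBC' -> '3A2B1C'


Scanning runs left to right:
  i=0: run of 'H' x 25 -> '25H'
  i=25: run of 'D' x 19 -> '19D'

RLE = 25H19D


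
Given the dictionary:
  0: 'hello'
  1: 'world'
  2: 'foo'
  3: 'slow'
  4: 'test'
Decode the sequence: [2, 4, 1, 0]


Look up each index in the dictionary:
  2 -> 'foo'
  4 -> 'test'
  1 -> 'world'
  0 -> 'hello'

Decoded: "foo test world hello"


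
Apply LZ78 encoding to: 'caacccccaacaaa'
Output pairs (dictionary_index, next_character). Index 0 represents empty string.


LZ78 encoding steps:
Dictionary: {0: ''}
Step 1: w='' (idx 0), next='c' -> output (0, 'c'), add 'c' as idx 1
Step 2: w='' (idx 0), next='a' -> output (0, 'a'), add 'a' as idx 2
Step 3: w='a' (idx 2), next='c' -> output (2, 'c'), add 'ac' as idx 3
Step 4: w='c' (idx 1), next='c' -> output (1, 'c'), add 'cc' as idx 4
Step 5: w='cc' (idx 4), next='a' -> output (4, 'a'), add 'cca' as idx 5
Step 6: w='ac' (idx 3), next='a' -> output (3, 'a'), add 'aca' as idx 6
Step 7: w='a' (idx 2), next='a' -> output (2, 'a'), add 'aa' as idx 7


Encoded: [(0, 'c'), (0, 'a'), (2, 'c'), (1, 'c'), (4, 'a'), (3, 'a'), (2, 'a')]


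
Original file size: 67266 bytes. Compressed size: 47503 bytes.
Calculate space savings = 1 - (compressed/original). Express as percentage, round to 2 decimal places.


ratio = compressed/original = 47503/67266 = 0.706196
savings = 1 - ratio = 1 - 0.706196 = 0.293804
as a percentage: 0.293804 * 100 = 29.38%

Space savings = 1 - 47503/67266 = 29.38%


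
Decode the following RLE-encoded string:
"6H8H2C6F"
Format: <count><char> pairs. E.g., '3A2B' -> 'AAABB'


Expanding each <count><char> pair:
  6H -> 'HHHHHH'
  8H -> 'HHHHHHHH'
  2C -> 'CC'
  6F -> 'FFFFFF'

Decoded = HHHHHHHHHHHHHHCCFFFFFF


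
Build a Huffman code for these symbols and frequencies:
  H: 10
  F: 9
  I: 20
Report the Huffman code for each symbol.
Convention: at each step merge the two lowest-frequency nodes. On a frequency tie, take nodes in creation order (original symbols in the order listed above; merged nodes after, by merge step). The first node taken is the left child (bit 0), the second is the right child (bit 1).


Huffman tree construction:
Step 1: Merge F(9) + H(10) = 19
Step 2: Merge (F+H)(19) + I(20) = 39
Read each symbol's code off the tree from the root (left child = 0, right child = 1).

Codes:
  H: 01 (length 2)
  F: 00 (length 2)
  I: 1 (length 1)
Average code length: 58/39 = 1.4872 bits/symbol


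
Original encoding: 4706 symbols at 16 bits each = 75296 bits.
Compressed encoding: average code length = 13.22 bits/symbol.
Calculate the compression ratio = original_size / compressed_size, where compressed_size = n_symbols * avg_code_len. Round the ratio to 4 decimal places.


original_size = n_symbols * orig_bits = 4706 * 16 = 75296 bits
compressed_size = n_symbols * avg_code_len = 4706 * 13.22 = 62213.32 bits
ratio = original_size / compressed_size = 75296 / 62213.32 = 1.2103

Compression ratio = 1.2103


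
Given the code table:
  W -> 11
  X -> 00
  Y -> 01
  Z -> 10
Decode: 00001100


Decoding:
00 -> X
00 -> X
11 -> W
00 -> X


Result: XXWX


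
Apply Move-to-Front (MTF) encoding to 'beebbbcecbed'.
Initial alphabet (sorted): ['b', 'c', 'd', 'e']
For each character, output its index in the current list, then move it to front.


MTF encoding:
'b': index 0 in ['b', 'c', 'd', 'e'] -> ['b', 'c', 'd', 'e']
'e': index 3 in ['b', 'c', 'd', 'e'] -> ['e', 'b', 'c', 'd']
'e': index 0 in ['e', 'b', 'c', 'd'] -> ['e', 'b', 'c', 'd']
'b': index 1 in ['e', 'b', 'c', 'd'] -> ['b', 'e', 'c', 'd']
'b': index 0 in ['b', 'e', 'c', 'd'] -> ['b', 'e', 'c', 'd']
'b': index 0 in ['b', 'e', 'c', 'd'] -> ['b', 'e', 'c', 'd']
'c': index 2 in ['b', 'e', 'c', 'd'] -> ['c', 'b', 'e', 'd']
'e': index 2 in ['c', 'b', 'e', 'd'] -> ['e', 'c', 'b', 'd']
'c': index 1 in ['e', 'c', 'b', 'd'] -> ['c', 'e', 'b', 'd']
'b': index 2 in ['c', 'e', 'b', 'd'] -> ['b', 'c', 'e', 'd']
'e': index 2 in ['b', 'c', 'e', 'd'] -> ['e', 'b', 'c', 'd']
'd': index 3 in ['e', 'b', 'c', 'd'] -> ['d', 'e', 'b', 'c']


Output: [0, 3, 0, 1, 0, 0, 2, 2, 1, 2, 2, 3]


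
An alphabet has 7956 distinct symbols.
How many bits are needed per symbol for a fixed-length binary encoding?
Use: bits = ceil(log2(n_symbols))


log2(7956) = 12.9578
Bracket: 2^12 = 4096 < 7956 <= 2^13 = 8192
So ceil(log2(7956)) = 13

bits = ceil(log2(7956)) = ceil(12.9578) = 13 bits


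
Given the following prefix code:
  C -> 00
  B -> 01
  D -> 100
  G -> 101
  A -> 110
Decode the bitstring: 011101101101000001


Decoding step by step:
Bits 01 -> B
Bits 110 -> A
Bits 110 -> A
Bits 110 -> A
Bits 100 -> D
Bits 00 -> C
Bits 01 -> B


Decoded message: BAAADCB


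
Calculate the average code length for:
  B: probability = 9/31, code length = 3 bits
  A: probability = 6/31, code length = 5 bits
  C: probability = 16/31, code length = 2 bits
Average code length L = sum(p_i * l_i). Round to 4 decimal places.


Weighted contributions p_i * l_i:
  B: (9/31) * 3 = 27/31
  A: (6/31) * 5 = 30/31
  C: (16/31) * 2 = 32/31
Sum = (27 + 30 + 32)/31 = 89/31

L = 89/31 = 2.8710 bits/symbol


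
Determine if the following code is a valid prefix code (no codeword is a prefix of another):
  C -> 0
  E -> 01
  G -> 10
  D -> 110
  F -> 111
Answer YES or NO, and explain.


Checking each pair (does one codeword prefix another?):
  C='0' vs E='01': prefix -- VIOLATION

NO -- this is NOT a valid prefix code. C (0) is a prefix of E (01).


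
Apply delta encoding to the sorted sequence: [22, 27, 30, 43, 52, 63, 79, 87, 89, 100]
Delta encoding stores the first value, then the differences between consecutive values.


First value: 22
Deltas:
  27 - 22 = 5
  30 - 27 = 3
  43 - 30 = 13
  52 - 43 = 9
  63 - 52 = 11
  79 - 63 = 16
  87 - 79 = 8
  89 - 87 = 2
  100 - 89 = 11


Delta encoded: [22, 5, 3, 13, 9, 11, 16, 8, 2, 11]


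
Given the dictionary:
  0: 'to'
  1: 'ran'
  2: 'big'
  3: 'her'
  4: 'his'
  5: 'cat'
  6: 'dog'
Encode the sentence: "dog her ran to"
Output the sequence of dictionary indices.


Look up each word in the dictionary:
  'dog' -> 6
  'her' -> 3
  'ran' -> 1
  'to' -> 0

Encoded: [6, 3, 1, 0]


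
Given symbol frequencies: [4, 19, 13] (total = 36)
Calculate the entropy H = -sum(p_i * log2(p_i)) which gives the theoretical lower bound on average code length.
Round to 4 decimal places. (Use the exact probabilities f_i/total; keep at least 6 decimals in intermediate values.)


Per-symbol terms -p_i * log2(p_i) with p_i = f_i/36:
  p = 4/36 = 0.111111: log2(p) = -3.169925, -p*log2(p) = 0.352214
  p = 19/36 = 0.527778: log2(p) = -0.921997, -p*log2(p) = 0.486610
  p = 13/36 = 0.361111: log2(p) = -1.469485, -p*log2(p) = 0.530647
H = 0.352214 + 0.486610 + 0.530647 = 1.369471

H = 1.3695 bits/symbol


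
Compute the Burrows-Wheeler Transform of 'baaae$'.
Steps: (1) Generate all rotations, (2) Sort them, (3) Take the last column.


Rotations (sorted):
  0: $baaae -> last char: e
  1: aaae$b -> last char: b
  2: aae$ba -> last char: a
  3: ae$baa -> last char: a
  4: baaae$ -> last char: $
  5: e$baaa -> last char: a


BWT = ebaa$a


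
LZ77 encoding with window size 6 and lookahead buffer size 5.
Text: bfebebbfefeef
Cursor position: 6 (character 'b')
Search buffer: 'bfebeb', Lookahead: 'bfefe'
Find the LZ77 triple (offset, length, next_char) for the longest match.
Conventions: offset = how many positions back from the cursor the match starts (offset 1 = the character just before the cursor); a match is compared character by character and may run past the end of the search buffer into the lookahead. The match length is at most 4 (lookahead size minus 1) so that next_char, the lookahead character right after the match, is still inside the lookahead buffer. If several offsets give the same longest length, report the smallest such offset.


Try each offset into the search buffer:
  offset=1 (pos 5, char 'b'): match length 1
  offset=2 (pos 4, char 'e'): match length 0
  offset=3 (pos 3, char 'b'): match length 1
  offset=4 (pos 2, char 'e'): match length 0
  offset=5 (pos 1, char 'f'): match length 0
  offset=6 (pos 0, char 'b'): match length 3
Longest match has length 3 at offset 6.
next_char = character at position 6 + 3 = 9 -> 'f'

Best match: offset=6, length=3 (matching 'bfe' starting at position 0)
LZ77 triple: (6, 3, 'f')


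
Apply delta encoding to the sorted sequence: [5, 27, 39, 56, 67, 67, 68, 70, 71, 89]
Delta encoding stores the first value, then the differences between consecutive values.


First value: 5
Deltas:
  27 - 5 = 22
  39 - 27 = 12
  56 - 39 = 17
  67 - 56 = 11
  67 - 67 = 0
  68 - 67 = 1
  70 - 68 = 2
  71 - 70 = 1
  89 - 71 = 18


Delta encoded: [5, 22, 12, 17, 11, 0, 1, 2, 1, 18]


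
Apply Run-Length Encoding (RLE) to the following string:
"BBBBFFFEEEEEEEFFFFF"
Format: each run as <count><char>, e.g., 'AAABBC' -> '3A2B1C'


Scanning runs left to right:
  i=0: run of 'B' x 4 -> '4B'
  i=4: run of 'F' x 3 -> '3F'
  i=7: run of 'E' x 7 -> '7E'
  i=14: run of 'F' x 5 -> '5F'

RLE = 4B3F7E5F


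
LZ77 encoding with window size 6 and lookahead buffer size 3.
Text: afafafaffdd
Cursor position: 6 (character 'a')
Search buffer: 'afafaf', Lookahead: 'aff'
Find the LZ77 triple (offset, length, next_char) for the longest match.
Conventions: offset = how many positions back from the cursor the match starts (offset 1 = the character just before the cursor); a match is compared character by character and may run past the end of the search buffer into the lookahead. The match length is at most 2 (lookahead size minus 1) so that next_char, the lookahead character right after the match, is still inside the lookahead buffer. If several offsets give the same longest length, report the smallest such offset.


Try each offset into the search buffer:
  offset=1 (pos 5, char 'f'): match length 0
  offset=2 (pos 4, char 'a'): match length 2
  offset=3 (pos 3, char 'f'): match length 0
  offset=4 (pos 2, char 'a'): match length 2
  offset=5 (pos 1, char 'f'): match length 0
  offset=6 (pos 0, char 'a'): match length 2
Longest match has length 2, found at offsets 2, 4, 6; take the smallest, offset 2.
next_char = character at position 6 + 2 = 8 -> 'f'

Best match: offset=2, length=2 (matching 'af' starting at position 4)
LZ77 triple: (2, 2, 'f')


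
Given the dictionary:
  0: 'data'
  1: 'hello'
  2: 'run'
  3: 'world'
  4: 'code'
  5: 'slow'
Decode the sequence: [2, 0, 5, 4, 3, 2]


Look up each index in the dictionary:
  2 -> 'run'
  0 -> 'data'
  5 -> 'slow'
  4 -> 'code'
  3 -> 'world'
  2 -> 'run'

Decoded: "run data slow code world run"


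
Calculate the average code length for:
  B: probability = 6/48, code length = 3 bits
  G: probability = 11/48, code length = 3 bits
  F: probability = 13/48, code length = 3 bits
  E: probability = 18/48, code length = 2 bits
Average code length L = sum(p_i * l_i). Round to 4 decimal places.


Weighted contributions p_i * l_i:
  B: (6/48) * 3 = 18/48
  G: (11/48) * 3 = 33/48
  F: (13/48) * 3 = 39/48
  E: (18/48) * 2 = 36/48
Sum = (18 + 33 + 39 + 36)/48 = 126/48

L = 126/48 = 2.6250 bits/symbol


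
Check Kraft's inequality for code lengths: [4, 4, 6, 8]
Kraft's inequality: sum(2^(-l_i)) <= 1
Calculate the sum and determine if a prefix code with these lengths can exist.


Sum = 2^(-4) + 2^(-4) + 2^(-6) + 2^(-8)
    = 0.0625 + 0.0625 + 0.015625 + 0.00390625
    = 37/256 = 0.14453125
Since 0.14453125 <= 1, Kraft's inequality IS satisfied.
A prefix code with these lengths CAN exist.

Kraft sum = 0.14453125. Satisfied.


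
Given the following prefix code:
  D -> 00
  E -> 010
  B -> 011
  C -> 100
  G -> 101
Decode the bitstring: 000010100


Decoding step by step:
Bits 00 -> D
Bits 00 -> D
Bits 101 -> G
Bits 00 -> D


Decoded message: DDGD


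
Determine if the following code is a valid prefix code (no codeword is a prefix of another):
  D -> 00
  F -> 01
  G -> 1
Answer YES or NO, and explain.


Checking each pair (does one codeword prefix another?):
  D='00' vs F='01': no prefix
  D='00' vs G='1': no prefix
  F='01' vs D='00': no prefix
  F='01' vs G='1': no prefix
  G='1' vs D='00': no prefix
  G='1' vs F='01': no prefix
No violation found over all pairs.

YES -- this is a valid prefix code. No codeword is a prefix of any other codeword.


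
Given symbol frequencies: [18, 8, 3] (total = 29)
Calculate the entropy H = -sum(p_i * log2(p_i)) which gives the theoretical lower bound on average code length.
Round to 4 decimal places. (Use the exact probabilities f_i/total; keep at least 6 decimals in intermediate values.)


Per-symbol terms -p_i * log2(p_i) with p_i = f_i/29:
  p = 18/29 = 0.620690: log2(p) = -0.688056, -p*log2(p) = 0.427069
  p = 8/29 = 0.275862: log2(p) = -1.857981, -p*log2(p) = 0.512546
  p = 3/29 = 0.103448: log2(p) = -3.273018, -p*log2(p) = 0.338588
H = 0.427069 + 0.512546 + 0.338588 = 1.278203

H = 1.2782 bits/symbol


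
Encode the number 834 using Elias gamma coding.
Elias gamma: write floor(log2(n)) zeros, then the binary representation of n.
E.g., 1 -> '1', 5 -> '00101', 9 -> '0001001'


num_bits = floor(log2(834)) + 1 = 10
leading_zeros = num_bits - 1 = 9
binary(834) = 1101000010

Elias gamma(834) = '000000000' + '1101000010' = 0000000001101000010 (19 bits)


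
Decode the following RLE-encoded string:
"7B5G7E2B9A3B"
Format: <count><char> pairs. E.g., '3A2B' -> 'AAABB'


Expanding each <count><char> pair:
  7B -> 'BBBBBBB'
  5G -> 'GGGGG'
  7E -> 'EEEEEEE'
  2B -> 'BB'
  9A -> 'AAAAAAAAA'
  3B -> 'BBB'

Decoded = BBBBBBBGGGGGEEEEEEEBBAAAAAAAAABBB


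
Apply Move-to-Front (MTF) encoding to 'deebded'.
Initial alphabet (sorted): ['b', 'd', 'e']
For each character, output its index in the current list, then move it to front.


MTF encoding:
'd': index 1 in ['b', 'd', 'e'] -> ['d', 'b', 'e']
'e': index 2 in ['d', 'b', 'e'] -> ['e', 'd', 'b']
'e': index 0 in ['e', 'd', 'b'] -> ['e', 'd', 'b']
'b': index 2 in ['e', 'd', 'b'] -> ['b', 'e', 'd']
'd': index 2 in ['b', 'e', 'd'] -> ['d', 'b', 'e']
'e': index 2 in ['d', 'b', 'e'] -> ['e', 'd', 'b']
'd': index 1 in ['e', 'd', 'b'] -> ['d', 'e', 'b']


Output: [1, 2, 0, 2, 2, 2, 1]


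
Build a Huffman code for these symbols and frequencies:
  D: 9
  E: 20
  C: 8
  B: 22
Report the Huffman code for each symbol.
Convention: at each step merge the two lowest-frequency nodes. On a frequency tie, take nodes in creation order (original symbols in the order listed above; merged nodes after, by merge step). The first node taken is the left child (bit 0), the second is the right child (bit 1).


Huffman tree construction:
Step 1: Merge C(8) + D(9) = 17
Step 2: Merge (C+D)(17) + E(20) = 37
Step 3: Merge B(22) + ((C+D)+E)(37) = 59
Read each symbol's code off the tree from the root (left child = 0, right child = 1).

Codes:
  D: 101 (length 3)
  E: 11 (length 2)
  C: 100 (length 3)
  B: 0 (length 1)
Average code length: 113/59 = 1.9153 bits/symbol


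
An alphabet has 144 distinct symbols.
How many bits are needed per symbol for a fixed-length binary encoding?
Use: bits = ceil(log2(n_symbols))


log2(144) = 7.1699
Bracket: 2^7 = 128 < 144 <= 2^8 = 256
So ceil(log2(144)) = 8

bits = ceil(log2(144)) = ceil(7.1699) = 8 bits


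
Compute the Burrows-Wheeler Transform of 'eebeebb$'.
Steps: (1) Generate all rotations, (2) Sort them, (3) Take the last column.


Rotations (sorted):
  0: $eebeebb -> last char: b
  1: b$eebeeb -> last char: b
  2: bb$eebee -> last char: e
  3: beebb$ee -> last char: e
  4: ebb$eebe -> last char: e
  5: ebeebb$e -> last char: e
  6: eebb$eeb -> last char: b
  7: eebeebb$ -> last char: $


BWT = bbeeeeb$


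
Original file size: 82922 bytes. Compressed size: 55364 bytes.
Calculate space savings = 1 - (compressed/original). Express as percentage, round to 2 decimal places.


ratio = compressed/original = 55364/82922 = 0.667664
savings = 1 - ratio = 1 - 0.667664 = 0.332336
as a percentage: 0.332336 * 100 = 33.23%

Space savings = 1 - 55364/82922 = 33.23%


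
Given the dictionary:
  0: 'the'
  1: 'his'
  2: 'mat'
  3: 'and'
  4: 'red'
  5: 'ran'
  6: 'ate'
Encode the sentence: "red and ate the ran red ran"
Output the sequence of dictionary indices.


Look up each word in the dictionary:
  'red' -> 4
  'and' -> 3
  'ate' -> 6
  'the' -> 0
  'ran' -> 5
  'red' -> 4
  'ran' -> 5

Encoded: [4, 3, 6, 0, 5, 4, 5]


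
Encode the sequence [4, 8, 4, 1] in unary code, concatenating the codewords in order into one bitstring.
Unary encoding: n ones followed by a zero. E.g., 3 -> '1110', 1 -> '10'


Encode each number as n ones followed by a terminating 0:
  4 -> 11110 (5 bits)
  8 -> 111111110 (9 bits)
  4 -> 11110 (5 bits)
  1 -> 10 (2 bits)
Total length = 5 + 9 + 5 + 2 = 21 bits.

Unary([4, 8, 4, 1]) = 111101111111101111010 (21 bits)


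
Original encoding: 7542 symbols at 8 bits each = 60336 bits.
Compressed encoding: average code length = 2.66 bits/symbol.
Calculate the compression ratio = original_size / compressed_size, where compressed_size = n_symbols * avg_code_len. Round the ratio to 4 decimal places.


original_size = n_symbols * orig_bits = 7542 * 8 = 60336 bits
compressed_size = n_symbols * avg_code_len = 7542 * 2.66 = 20061.72 bits
ratio = original_size / compressed_size = 60336 / 20061.72 = 3.0075

Compression ratio = 3.0075


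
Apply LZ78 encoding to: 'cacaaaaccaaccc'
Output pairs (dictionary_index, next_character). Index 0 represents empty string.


LZ78 encoding steps:
Dictionary: {0: ''}
Step 1: w='' (idx 0), next='c' -> output (0, 'c'), add 'c' as idx 1
Step 2: w='' (idx 0), next='a' -> output (0, 'a'), add 'a' as idx 2
Step 3: w='c' (idx 1), next='a' -> output (1, 'a'), add 'ca' as idx 3
Step 4: w='a' (idx 2), next='a' -> output (2, 'a'), add 'aa' as idx 4
Step 5: w='a' (idx 2), next='c' -> output (2, 'c'), add 'ac' as idx 5
Step 6: w='ca' (idx 3), next='a' -> output (3, 'a'), add 'caa' as idx 6
Step 7: w='c' (idx 1), next='c' -> output (1, 'c'), add 'cc' as idx 7
Step 8: w='c' (idx 1), end of input -> output (1, '')


Encoded: [(0, 'c'), (0, 'a'), (1, 'a'), (2, 'a'), (2, 'c'), (3, 'a'), (1, 'c'), (1, '')]


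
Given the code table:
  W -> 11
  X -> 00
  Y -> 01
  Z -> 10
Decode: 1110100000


Decoding:
11 -> W
10 -> Z
10 -> Z
00 -> X
00 -> X


Result: WZZXX


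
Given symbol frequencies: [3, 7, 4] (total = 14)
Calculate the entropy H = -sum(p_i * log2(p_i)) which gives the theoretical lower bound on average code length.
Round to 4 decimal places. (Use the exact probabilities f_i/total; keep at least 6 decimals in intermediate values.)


Per-symbol terms -p_i * log2(p_i) with p_i = f_i/14:
  p = 3/14 = 0.214286: log2(p) = -2.222392, -p*log2(p) = 0.476227
  p = 7/14 = 0.500000: log2(p) = -1.000000, -p*log2(p) = 0.500000
  p = 4/14 = 0.285714: log2(p) = -1.807355, -p*log2(p) = 0.516387
H = 0.476227 + 0.500000 + 0.516387 = 1.492614

H = 1.4926 bits/symbol


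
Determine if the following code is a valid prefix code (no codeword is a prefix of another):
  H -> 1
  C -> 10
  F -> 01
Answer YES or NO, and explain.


Checking each pair (does one codeword prefix another?):
  H='1' vs C='10': prefix -- VIOLATION

NO -- this is NOT a valid prefix code. H (1) is a prefix of C (10).


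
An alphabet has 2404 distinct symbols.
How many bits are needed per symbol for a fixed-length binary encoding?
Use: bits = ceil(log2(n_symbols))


log2(2404) = 11.2312
Bracket: 2^11 = 2048 < 2404 <= 2^12 = 4096
So ceil(log2(2404)) = 12

bits = ceil(log2(2404)) = ceil(11.2312) = 12 bits


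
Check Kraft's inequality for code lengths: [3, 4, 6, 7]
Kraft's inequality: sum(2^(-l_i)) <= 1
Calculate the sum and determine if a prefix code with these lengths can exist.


Sum = 2^(-3) + 2^(-4) + 2^(-6) + 2^(-7)
    = 0.125 + 0.0625 + 0.015625 + 0.0078125
    = 27/128 = 0.2109375
Since 0.2109375 <= 1, Kraft's inequality IS satisfied.
A prefix code with these lengths CAN exist.

Kraft sum = 0.2109375. Satisfied.


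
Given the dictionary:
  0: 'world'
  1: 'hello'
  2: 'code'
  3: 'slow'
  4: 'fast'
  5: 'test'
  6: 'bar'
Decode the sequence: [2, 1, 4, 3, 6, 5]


Look up each index in the dictionary:
  2 -> 'code'
  1 -> 'hello'
  4 -> 'fast'
  3 -> 'slow'
  6 -> 'bar'
  5 -> 'test'

Decoded: "code hello fast slow bar test"


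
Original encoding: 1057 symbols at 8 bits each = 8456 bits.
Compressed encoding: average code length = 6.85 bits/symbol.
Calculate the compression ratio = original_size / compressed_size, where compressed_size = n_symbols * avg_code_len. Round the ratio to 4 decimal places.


original_size = n_symbols * orig_bits = 1057 * 8 = 8456 bits
compressed_size = n_symbols * avg_code_len = 1057 * 6.85 = 7240.45 bits
ratio = original_size / compressed_size = 8456 / 7240.45 = 1.1679

Compression ratio = 1.1679


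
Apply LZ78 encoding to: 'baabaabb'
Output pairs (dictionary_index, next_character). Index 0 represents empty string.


LZ78 encoding steps:
Dictionary: {0: ''}
Step 1: w='' (idx 0), next='b' -> output (0, 'b'), add 'b' as idx 1
Step 2: w='' (idx 0), next='a' -> output (0, 'a'), add 'a' as idx 2
Step 3: w='a' (idx 2), next='b' -> output (2, 'b'), add 'ab' as idx 3
Step 4: w='a' (idx 2), next='a' -> output (2, 'a'), add 'aa' as idx 4
Step 5: w='b' (idx 1), next='b' -> output (1, 'b'), add 'bb' as idx 5


Encoded: [(0, 'b'), (0, 'a'), (2, 'b'), (2, 'a'), (1, 'b')]


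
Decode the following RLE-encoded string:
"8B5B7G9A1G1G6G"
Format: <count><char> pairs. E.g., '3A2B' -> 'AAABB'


Expanding each <count><char> pair:
  8B -> 'BBBBBBBB'
  5B -> 'BBBBB'
  7G -> 'GGGGGGG'
  9A -> 'AAAAAAAAA'
  1G -> 'G'
  1G -> 'G'
  6G -> 'GGGGGG'

Decoded = BBBBBBBBBBBBBGGGGGGGAAAAAAAAAGGGGGGGG
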